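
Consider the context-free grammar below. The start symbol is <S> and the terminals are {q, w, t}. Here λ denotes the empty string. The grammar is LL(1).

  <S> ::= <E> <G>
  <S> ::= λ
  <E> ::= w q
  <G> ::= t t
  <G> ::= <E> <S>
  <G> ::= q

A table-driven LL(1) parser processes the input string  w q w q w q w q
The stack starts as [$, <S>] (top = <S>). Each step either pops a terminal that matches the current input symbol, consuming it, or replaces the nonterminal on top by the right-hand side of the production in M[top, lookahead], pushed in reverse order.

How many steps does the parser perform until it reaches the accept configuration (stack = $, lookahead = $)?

17

      Stack      Input              Action
   1  $ <S>      w q w q w q w q $  expand <S> ::= <E> <G>
   2  $ <G> <E>  w q w q w q w q $  expand <E> ::= w q
   3  $ <G> q w  w q w q w q w q $  match w
   4  $ <G> q    q w q w q w q $    match q
   5  $ <G>      w q w q w q $      expand <G> ::= <E> <S>
   6  $ <S> <E>  w q w q w q $      expand <E> ::= w q
   7  $ <S> q w  w q w q w q $      match w
   8  $ <S> q    q w q w q $        match q
   9  $ <S>      w q w q $          expand <S> ::= <E> <G>
  10  $ <G> <E>  w q w q $          expand <E> ::= w q
  11  $ <G> q w  w q w q $          match w
  12  $ <G> q    q w q $            match q
  13  $ <G>      w q $              expand <G> ::= <E> <S>
  14  $ <S> <E>  w q $              expand <E> ::= w q
  15  $ <S> q w  w q $              match w
  16  $ <S> q    q $                match q
  17  $ <S>      $                  expand <S> ::= λ
Accept reached after 17 steps.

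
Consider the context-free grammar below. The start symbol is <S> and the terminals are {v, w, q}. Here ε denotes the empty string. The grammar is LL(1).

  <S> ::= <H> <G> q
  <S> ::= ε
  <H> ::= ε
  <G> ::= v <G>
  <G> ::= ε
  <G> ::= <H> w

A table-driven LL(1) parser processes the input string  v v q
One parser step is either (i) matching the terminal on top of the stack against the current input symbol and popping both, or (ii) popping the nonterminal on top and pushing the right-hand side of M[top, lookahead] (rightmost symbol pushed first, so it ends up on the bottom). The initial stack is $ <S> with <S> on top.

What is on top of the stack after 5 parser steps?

v

     Stack        Input    Action
  1  $ <S>        v v q $  expand <S> ::= <H> <G> q
  2  $ q <G> <H>  v v q $  expand <H> ::= ε
  3  $ q <G>      v v q $  expand <G> ::= v <G>
  4  $ q <G> v    v v q $  match v
  5  $ q <G>      v q $    expand <G> ::= v <G>
Stack after step 5: $ q <G> v (top = v).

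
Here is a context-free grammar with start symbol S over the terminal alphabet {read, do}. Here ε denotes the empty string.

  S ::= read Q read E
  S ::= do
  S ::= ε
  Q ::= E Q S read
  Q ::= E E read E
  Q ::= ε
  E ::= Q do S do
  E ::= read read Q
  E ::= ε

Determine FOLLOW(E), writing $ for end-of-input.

{$, do, read}

FIRST(S): from S::=read Q read E we get {read}; from S::=do we get {do}; from S::=ε we get {ε}. So FIRST(S) = {ε, do, read}.
FIRST(Q): from Q::=E Q S read we get {do, read}; from Q::=E E read E we get {do, read}; from Q::=ε we get {ε}. So FIRST(Q) = {ε, do, read}.
FIRST(E): from E::=Q do S do we get {do, read}; from E::=read read Q we get {read}; from E::=ε we get {ε}. So FIRST(E) = {ε, do, read}.
FOLLOW(S) includes $ since S is the start symbol.
FOLLOW(S): in Q::=E Q S read, S is followed by read with FIRST {read}; in E::=Q do S do, S is followed by do with FIRST {do}. Thus FOLLOW(S) = {$, do, read}.
FOLLOW(Q): in S::=read Q read E, Q is followed by read E with FIRST {read}; in Q::=E Q S read, Q is followed by S read with FIRST {do, read}; in E::=Q do S do, Q is followed by do S do with FIRST {do}; in E::=read read Q, the suffix after Q is empty, so FOLLOW(Q) ⊇ FOLLOW(E) = {$, do, read}. Thus FOLLOW(Q) = {$, do, read}.
FOLLOW(E): in S::=read Q read E, the suffix after E is empty, so FOLLOW(E) ⊇ FOLLOW(S) = {$, do, read}; in Q::=E Q S read, E is followed by Q S read with FIRST {do, read}; in Q::=E E read E (occurrence 1), E is followed by E read E with FIRST {do, read}; in Q::=E E read E (occurrence 2), E is followed by read E with FIRST {read}; in Q::=E E read E (occurrence 3), the suffix after E is empty, so FOLLOW(E) ⊇ FOLLOW(Q) = {$, do, read}. Thus FOLLOW(E) = {$, do, read}.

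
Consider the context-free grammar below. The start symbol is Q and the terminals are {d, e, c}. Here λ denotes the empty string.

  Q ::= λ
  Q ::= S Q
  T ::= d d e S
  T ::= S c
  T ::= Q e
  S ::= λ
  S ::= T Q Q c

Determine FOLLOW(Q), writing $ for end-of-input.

{$, c, d, e}

FIRST(Q) = {λ, c, d, e}  (via S Q)
FIRST(T) = {c, d, e}  (via S c, Q e)
FIRST(S) = {λ, c, d, e}  (via T Q Q c)
FOLLOW(Q) includes $ since Q is the start symbol.
FOLLOW(Q): in Q::=S Q, the suffix after Q is empty (adds nothing new); in T::=Q e, Q is followed by e with FIRST {e}; in S::=T Q Q c (occurrence 1), Q is followed by Q c with FIRST {c, d, e}; in S::=T Q Q c (occurrence 2), Q is followed by c with FIRST {c}. Thus FOLLOW(Q) = {$, c, d, e}.
FOLLOW(T): in S::=T Q Q c, T is followed by Q Q c with FIRST {c, d, e}. Thus FOLLOW(T) = {c, d, e}.
FOLLOW(S): in Q::=S Q, S is followed by Q with FIRST {λ, c, d, e}; in Q::=S Q, the suffix after S is nullable, so FOLLOW(S) ⊇ FOLLOW(Q) = {$, c, d, e}; in T::=d d e S, the suffix after S is empty, so FOLLOW(S) ⊇ FOLLOW(T) = {c, d, e}; in T::=S c, S is followed by c with FIRST {c}. Thus FOLLOW(S) = {$, c, d, e}.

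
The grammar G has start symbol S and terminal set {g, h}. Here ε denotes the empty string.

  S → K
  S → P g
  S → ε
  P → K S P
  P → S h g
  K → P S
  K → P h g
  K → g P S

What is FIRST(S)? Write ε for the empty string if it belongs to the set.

{ε, g, h}

FIRST(S): from S→K we get {g, h}; from S→P g we get {g, h}; from S→ε we get {ε}. So FIRST(S) = {ε, g, h}.
FIRST(P): from P→K S P we get {g, h}; from P→S h g we get {g, h}. So FIRST(P) = {g, h}.
FIRST(K): from K→P S we get {g, h}; from K→P h g we get {g, h}; from K→g P S we get {g}. So FIRST(K) = {g, h}.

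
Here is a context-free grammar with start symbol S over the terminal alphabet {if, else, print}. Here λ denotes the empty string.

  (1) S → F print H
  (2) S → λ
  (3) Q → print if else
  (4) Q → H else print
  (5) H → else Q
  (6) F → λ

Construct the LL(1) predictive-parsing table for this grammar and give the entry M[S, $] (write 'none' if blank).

FIRST(H) = {else}
FIRST(F) = {λ}
FIRST(S) = {λ, print}  (via F print H)
FIRST(Q) = {else, print}  (via H else print)
FOLLOW(S) includes $ since S is the start symbol.
FOLLOW(S): S appears on no right-hand side. Thus FOLLOW(S) = {$}.
For S → F print H: FIRST(F print H) = {print}, so it goes in M[S, t] for t ∈ {print}.
For S → λ: FIRST(λ) = {λ}, so it goes in M[S, t] for t ∈ {}; since λ ∈ FIRST, also for every t ∈ FOLLOW(S) = {$}.

S → λ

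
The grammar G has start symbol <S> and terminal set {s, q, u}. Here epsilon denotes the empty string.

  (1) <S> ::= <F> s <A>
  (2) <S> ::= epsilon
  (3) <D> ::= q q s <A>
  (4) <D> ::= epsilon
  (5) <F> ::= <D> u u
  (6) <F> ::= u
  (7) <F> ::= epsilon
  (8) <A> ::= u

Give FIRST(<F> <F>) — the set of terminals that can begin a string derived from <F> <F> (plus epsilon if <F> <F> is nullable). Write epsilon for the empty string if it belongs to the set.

{epsilon, q, u}

FIRST(<D>) = {epsilon, q}
FIRST(<A>) = {u}
FIRST(<F>) = {epsilon, q, u}  (via <D> u u)
FIRST(<S>) = {epsilon, q, s, u}  (via <F> s <A>)
FIRST(<F> <F>): take FIRST of each symbol in turn, carrying on past any symbol whose FIRST contains epsilon; result {epsilon, q, u}.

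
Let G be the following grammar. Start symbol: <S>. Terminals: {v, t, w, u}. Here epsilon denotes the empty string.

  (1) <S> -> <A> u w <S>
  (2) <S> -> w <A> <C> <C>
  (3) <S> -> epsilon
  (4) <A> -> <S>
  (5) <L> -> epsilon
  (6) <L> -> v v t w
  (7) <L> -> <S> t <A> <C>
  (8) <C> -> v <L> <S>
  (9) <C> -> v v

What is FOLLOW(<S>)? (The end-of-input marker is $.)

FIRST(<C>) = {v}
FIRST(<S>) = {epsilon, u, w}  (via <A> u w <S>)
FIRST(<A>) = {epsilon, u, w}  (via <S>)
FIRST(<L>) = {epsilon, t, u, v, w}  (via <S> t <A> <C>)
FOLLOW(<S>) includes $ since <S> is the start symbol.
FOLLOW(<A>): in <S>-><A> u w <S>, <A> is followed by u w <S> with FIRST {u}; in <S>->w <A> <C> <C>, <A> is followed by <C> <C> with FIRST {v}; in <L>-><S> t <A> <C>, <A> is followed by <C> with FIRST {v}. Thus FOLLOW(<A>) = {u, v}.
FOLLOW(<S>): in <S>-><A> u w <S>, the suffix after <S> is empty (adds nothing new); in <A>-><S>, the suffix after <S> is empty, so FOLLOW(<S>) ⊇ FOLLOW(<A>) = {u, v}; in <L>-><S> t <A> <C>, <S> is followed by t <A> <C> with FIRST {t}; in <C>->v <L> <S>, the suffix after <S> is empty, so FOLLOW(<S>) ⊇ FOLLOW(<C>) = {$, t, u, v, w}. Thus FOLLOW(<S>) = {$, t, u, v, w}.
FOLLOW(<L>): in <C>->v <L> <S>, <L> is followed by <S> with FIRST {epsilon, u, w}; in <C>->v <L> <S>, the suffix after <L> is nullable, so FOLLOW(<L>) ⊇ FOLLOW(<C>) = {$, t, u, v, w}. Thus FOLLOW(<L>) = {$, t, u, v, w}.
FOLLOW(<C>): in <S>->w <A> <C> <C> (occurrence 1), <C> is followed by <C> with FIRST {v}; in <S>->w <A> <C> <C> (occurrence 2), the suffix after <C> is empty, so FOLLOW(<C>) ⊇ FOLLOW(<S>) = {$, t, u, v, w}; in <L>-><S> t <A> <C>, the suffix after <C> is empty, so FOLLOW(<C>) ⊇ FOLLOW(<L>) = {$, t, u, v, w}. Thus FOLLOW(<C>) = {$, t, u, v, w}.

{$, t, u, v, w}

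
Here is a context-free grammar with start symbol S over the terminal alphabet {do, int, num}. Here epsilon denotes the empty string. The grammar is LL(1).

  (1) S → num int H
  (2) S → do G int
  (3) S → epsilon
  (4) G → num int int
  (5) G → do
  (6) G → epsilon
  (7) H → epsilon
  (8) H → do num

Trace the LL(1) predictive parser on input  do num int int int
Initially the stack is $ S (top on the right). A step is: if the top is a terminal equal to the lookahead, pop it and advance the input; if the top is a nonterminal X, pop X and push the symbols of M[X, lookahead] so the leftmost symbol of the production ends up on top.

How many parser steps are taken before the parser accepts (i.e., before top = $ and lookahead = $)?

7

     Stack              Input                 Action
  1  $ S                do num int int int $  expand S → do G int
  2  $ int G do         do num int int int $  match do
  3  $ int G            num int int int $     expand G → num int int
  4  $ int int int num  num int int int $     match num
  5  $ int int int      int int int $         match int
  6  $ int int          int int $             match int
  7  $ int              int $                 match int
Accept reached after 7 steps.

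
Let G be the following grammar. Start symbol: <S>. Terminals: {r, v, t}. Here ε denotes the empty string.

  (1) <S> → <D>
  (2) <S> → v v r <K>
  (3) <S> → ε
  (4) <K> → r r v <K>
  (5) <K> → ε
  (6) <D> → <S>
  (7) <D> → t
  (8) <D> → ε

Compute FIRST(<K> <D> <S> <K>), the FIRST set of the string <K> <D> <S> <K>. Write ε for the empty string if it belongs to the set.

FIRST(<K>) = {ε, r}
FIRST(<S>) = {ε, t, v}  (via <D>)
FIRST(<D>) = {ε, t, v}  (via <S>)
FIRST(<K> <D> <S> <K>): take FIRST of each symbol in turn, carrying on past any symbol whose FIRST contains ε; result {ε, r, t, v}.

{ε, r, t, v}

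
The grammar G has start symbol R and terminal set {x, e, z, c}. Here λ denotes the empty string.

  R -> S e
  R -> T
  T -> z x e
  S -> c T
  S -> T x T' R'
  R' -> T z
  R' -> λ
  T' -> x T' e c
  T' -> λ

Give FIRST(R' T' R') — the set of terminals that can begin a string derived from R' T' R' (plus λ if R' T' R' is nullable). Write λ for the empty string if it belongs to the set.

FIRST(T): from T->z x e we get {z}. So FIRST(T) = {z}.
FIRST(T'): from T'->x T' e c we get {x}; from T'->λ we get {λ}. So FIRST(T') = {λ, x}.
FIRST(S): from S->c T we get {c}; from S->T x T' R' we get {z}. So FIRST(S) = {c, z}.
FIRST(R'): from R'->T z we get {z}; from R'->λ we get {λ}. So FIRST(R') = {λ, z}.
FIRST(R): from R->S e we get {c, z}; from R->T we get {z}. So FIRST(R) = {c, z}.
FIRST(R' T' R'): take FIRST of each symbol in turn, carrying on past any symbol whose FIRST contains λ; result {λ, x, z}.

{λ, x, z}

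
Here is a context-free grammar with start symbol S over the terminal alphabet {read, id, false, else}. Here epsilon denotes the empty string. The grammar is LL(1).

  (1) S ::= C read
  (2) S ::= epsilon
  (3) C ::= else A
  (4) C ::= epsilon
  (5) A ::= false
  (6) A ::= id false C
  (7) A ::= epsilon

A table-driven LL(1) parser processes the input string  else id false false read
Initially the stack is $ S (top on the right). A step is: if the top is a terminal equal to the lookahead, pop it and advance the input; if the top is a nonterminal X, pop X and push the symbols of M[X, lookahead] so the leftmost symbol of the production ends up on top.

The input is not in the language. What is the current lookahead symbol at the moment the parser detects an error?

false

step 1: stack=$ S  input=else id false false read $  — expand S ::= C read
step 2: stack=$ read C  input=else id false false read $  — expand C ::= else A
step 3: stack=$ read A else  input=else id false false read $  — match else
step 4: stack=$ read A  input=id false false read $  — expand A ::= id false C
step 5: stack=$ read C false id  input=id false false read $  — match id
step 6: stack=$ read C false  input=false false read $  — match false
step 7: stack=$ read C  input=false read $  — error: M[C, false] is empty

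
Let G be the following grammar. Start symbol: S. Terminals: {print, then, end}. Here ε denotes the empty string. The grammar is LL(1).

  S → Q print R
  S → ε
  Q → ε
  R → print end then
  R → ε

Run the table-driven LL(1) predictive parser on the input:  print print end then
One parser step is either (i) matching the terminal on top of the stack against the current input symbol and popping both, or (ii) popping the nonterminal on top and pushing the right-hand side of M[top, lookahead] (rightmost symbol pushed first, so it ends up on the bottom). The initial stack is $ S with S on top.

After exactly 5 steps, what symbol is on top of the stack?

step 1: stack=$ S  input=print print end then $  — expand S → Q print R
step 2: stack=$ R print Q  input=print print end then $  — expand Q → ε
step 3: stack=$ R print  input=print print end then $  — match print
step 4: stack=$ R  input=print end then $  — expand R → print end then
step 5: stack=$ then end print  input=print end then $  — match print
Stack after step 5: $ then end (top = end).

end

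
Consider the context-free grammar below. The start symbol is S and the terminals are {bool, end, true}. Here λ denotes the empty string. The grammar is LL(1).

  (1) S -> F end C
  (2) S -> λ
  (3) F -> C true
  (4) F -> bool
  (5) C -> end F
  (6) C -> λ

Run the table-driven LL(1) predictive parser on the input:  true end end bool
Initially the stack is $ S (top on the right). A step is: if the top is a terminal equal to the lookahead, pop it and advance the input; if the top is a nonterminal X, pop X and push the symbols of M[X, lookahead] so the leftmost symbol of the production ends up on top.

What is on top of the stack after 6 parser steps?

end

step 1: stack=$ S  input=true end end bool $  — expand S -> F end C
step 2: stack=$ C end F  input=true end end bool $  — expand F -> C true
step 3: stack=$ C end true C  input=true end end bool $  — expand C -> λ
step 4: stack=$ C end true  input=true end end bool $  — match true
step 5: stack=$ C end  input=end end bool $  — match end
step 6: stack=$ C  input=end bool $  — expand C -> end F
Stack after step 6: $ F end (top = end).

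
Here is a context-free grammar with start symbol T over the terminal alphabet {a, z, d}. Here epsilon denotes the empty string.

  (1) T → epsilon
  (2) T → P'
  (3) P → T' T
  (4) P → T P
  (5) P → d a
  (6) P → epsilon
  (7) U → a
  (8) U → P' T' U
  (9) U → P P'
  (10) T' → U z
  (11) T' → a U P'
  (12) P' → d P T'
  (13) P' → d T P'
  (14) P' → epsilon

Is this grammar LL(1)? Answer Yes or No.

FIRST(T) = {epsilon, d}
FIRST(P) = {epsilon, a, d, z}
FIRST(U) = {epsilon, a, d, z}
FIRST(T') = {a, d, z}
FIRST(P') = {epsilon, d}
FOLLOW(T) = {$, a, d, z}
FOLLOW(P) = {$, a, d, z}
FOLLOW(U) = {$, a, d, z}
FOLLOW(T') = {$, a, d, z}
FOLLOW(P') = {$, a, d, z}
Cell M[P, $] receives both P → T P and P → epsilon — the grammar is not LL(1).

No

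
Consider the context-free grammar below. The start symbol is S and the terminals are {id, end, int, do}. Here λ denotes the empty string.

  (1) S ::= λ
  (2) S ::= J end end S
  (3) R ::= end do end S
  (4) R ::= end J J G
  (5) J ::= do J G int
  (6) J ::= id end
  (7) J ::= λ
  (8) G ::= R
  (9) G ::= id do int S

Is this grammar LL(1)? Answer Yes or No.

FIRST(S) = {λ, do, end, id}
FIRST(R) = {end}
FIRST(J) = {λ, do, id}
FIRST(G) = {end, id}
FOLLOW(S) = {$, int}
FOLLOW(R) = {int}
FOLLOW(J) = {do, end, id}
FOLLOW(G) = {int}
Cell M[J, do] receives both J ::= do J G int and J ::= λ — the grammar is not LL(1).

No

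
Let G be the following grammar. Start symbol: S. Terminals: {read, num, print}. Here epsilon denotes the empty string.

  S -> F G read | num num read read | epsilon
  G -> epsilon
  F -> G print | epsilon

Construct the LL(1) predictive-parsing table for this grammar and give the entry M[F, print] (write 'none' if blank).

F -> G print

FIRST(G) = {epsilon}
FIRST(F) = {epsilon, print}  (via G print)
FIRST(S) = {epsilon, num, print, read}  (via F G read)
FOLLOW(S) includes $ since S is the start symbol.
FOLLOW(F): in S->F G read, F is followed by G read with FIRST {read}. Thus FOLLOW(F) = {read}.
For F -> G print: FIRST(G print) = {print}, so it goes in M[F, t] for t ∈ {print}.
For F -> epsilon: FIRST(epsilon) = {epsilon}, so it goes in M[F, t] for t ∈ {}; since epsilon ∈ FIRST, also for every t ∈ FOLLOW(F) = {read}.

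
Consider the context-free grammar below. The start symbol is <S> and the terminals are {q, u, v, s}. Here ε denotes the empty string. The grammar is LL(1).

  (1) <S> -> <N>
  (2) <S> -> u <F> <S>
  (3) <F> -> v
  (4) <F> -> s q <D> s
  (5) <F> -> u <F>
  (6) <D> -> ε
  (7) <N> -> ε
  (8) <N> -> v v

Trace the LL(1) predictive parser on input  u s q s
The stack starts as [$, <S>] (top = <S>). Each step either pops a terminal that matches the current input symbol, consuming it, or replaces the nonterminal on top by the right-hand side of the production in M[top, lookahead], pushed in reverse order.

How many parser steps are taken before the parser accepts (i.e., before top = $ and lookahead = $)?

9

step 1: stack=$ <S>  input=u s q s $  — expand <S> -> u <F> <S>
step 2: stack=$ <S> <F> u  input=u s q s $  — match u
step 3: stack=$ <S> <F>  input=s q s $  — expand <F> -> s q <D> s
step 4: stack=$ <S> s <D> q s  input=s q s $  — match s
step 5: stack=$ <S> s <D> q  input=q s $  — match q
step 6: stack=$ <S> s <D>  input=s $  — expand <D> -> ε
step 7: stack=$ <S> s  input=s $  — match s
step 8: stack=$ <S>  input=$  — expand <S> -> <N>
step 9: stack=$ <N>  input=$  — expand <N> -> ε
Accept reached after 9 steps.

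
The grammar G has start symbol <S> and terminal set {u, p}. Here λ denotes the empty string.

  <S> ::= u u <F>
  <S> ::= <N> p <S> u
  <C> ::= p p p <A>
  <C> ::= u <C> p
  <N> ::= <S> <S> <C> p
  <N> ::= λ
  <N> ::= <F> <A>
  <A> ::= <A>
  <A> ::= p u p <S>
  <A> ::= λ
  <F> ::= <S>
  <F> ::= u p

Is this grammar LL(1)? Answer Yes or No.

No

FIRST(<S>) = {p, u}
FIRST(<C>) = {p, u}
FIRST(<N>) = {λ, p, u}
FIRST(<A>) = {λ, p}
FIRST(<F>) = {p, u}
FOLLOW(<S>) = {$, p, u}
FOLLOW(<C>) = {p}
FOLLOW(<N>) = {p}
FOLLOW(<A>) = {p}
FOLLOW(<F>) = {$, p, u}
Cell M[<A>, p] receives both <A> ::= <A> and <A> ::= p u p <S> and <A> ::= λ — the grammar is not LL(1).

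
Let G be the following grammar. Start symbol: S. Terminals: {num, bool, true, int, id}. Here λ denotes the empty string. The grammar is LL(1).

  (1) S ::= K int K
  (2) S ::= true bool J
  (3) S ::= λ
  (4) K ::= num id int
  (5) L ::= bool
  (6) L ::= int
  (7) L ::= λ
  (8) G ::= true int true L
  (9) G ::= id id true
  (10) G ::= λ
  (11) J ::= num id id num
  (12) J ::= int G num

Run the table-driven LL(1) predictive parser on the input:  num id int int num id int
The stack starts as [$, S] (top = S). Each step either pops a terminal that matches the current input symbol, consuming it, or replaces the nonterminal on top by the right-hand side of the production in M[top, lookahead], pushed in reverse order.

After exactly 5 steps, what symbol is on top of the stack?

     Stack               Input                        Action
  1  $ S                 num id int int num id int $  expand S ::= K int K
  2  $ K int K           num id int int num id int $  expand K ::= num id int
  3  $ K int int id num  num id int int num id int $  match num
  4  $ K int int id      id int int num id int $      match id
  5  $ K int int         int int num id int $         match int
Stack after step 5: $ K int (top = int).

int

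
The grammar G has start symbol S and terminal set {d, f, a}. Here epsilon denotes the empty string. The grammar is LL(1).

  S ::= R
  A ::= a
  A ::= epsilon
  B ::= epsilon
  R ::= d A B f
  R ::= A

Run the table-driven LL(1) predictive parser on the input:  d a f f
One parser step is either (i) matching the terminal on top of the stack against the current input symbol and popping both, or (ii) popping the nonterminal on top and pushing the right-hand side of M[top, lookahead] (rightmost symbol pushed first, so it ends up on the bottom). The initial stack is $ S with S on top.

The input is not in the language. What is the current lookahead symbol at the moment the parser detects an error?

f

step 1: stack=$ S  input=d a f f $  — expand S ::= R
step 2: stack=$ R  input=d a f f $  — expand R ::= d A B f
step 3: stack=$ f B A d  input=d a f f $  — match d
step 4: stack=$ f B A  input=a f f $  — expand A ::= a
step 5: stack=$ f B a  input=a f f $  — match a
step 6: stack=$ f B  input=f f $  — expand B ::= epsilon
step 7: stack=$ f  input=f f $  — match f
step 8: stack=$  input=f $  — error: stack empty but input remains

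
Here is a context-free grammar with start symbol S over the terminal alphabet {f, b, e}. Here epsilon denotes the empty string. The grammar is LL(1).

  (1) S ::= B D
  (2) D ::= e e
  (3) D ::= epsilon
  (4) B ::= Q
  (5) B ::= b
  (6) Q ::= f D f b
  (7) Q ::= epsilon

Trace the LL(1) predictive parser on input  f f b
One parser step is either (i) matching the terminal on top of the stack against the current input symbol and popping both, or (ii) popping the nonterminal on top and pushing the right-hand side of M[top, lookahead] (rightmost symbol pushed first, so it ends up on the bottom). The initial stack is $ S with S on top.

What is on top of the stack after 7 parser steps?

D

     Stack        Input    Action
  1  $ S          f f b $  expand S ::= B D
  2  $ D B        f f b $  expand B ::= Q
  3  $ D Q        f f b $  expand Q ::= f D f b
  4  $ D b f D f  f f b $  match f
  5  $ D b f D    f b $    expand D ::= epsilon
  6  $ D b f      f b $    match f
  7  $ D b        b $      match b
Stack after step 7: $ D (top = D).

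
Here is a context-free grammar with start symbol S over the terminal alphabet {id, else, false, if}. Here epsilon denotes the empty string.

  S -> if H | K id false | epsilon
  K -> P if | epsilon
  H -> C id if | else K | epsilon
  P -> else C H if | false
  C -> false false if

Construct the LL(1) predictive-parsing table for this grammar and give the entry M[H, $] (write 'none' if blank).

FIRST(P) = {else, false}
FIRST(C) = {false}
FIRST(K) = {epsilon, else, false}  (via P if)
FIRST(H) = {epsilon, else, false}  (via C id if)
FIRST(S) = {epsilon, else, false, id, if}  (via K id false)
FOLLOW(S) includes $ since S is the start symbol.
FOLLOW(S): S appears on no right-hand side. Thus FOLLOW(S) = {$}.
FOLLOW(H): in S->if H, the suffix after H is empty, so FOLLOW(H) ⊇ FOLLOW(S) = {$}; in P->else C H if, H is followed by if with FIRST {if}. Thus FOLLOW(H) = {$, if}.
For H -> C id if: FIRST(C id if) = {false}, so it goes in M[H, t] for t ∈ {false}.
For H -> else K: FIRST(else K) = {else}, so it goes in M[H, t] for t ∈ {else}.
For H -> epsilon: FIRST(epsilon) = {epsilon}, so it goes in M[H, t] for t ∈ {}; since epsilon ∈ FIRST, also for every t ∈ FOLLOW(H) = {$, if}.

H -> epsilon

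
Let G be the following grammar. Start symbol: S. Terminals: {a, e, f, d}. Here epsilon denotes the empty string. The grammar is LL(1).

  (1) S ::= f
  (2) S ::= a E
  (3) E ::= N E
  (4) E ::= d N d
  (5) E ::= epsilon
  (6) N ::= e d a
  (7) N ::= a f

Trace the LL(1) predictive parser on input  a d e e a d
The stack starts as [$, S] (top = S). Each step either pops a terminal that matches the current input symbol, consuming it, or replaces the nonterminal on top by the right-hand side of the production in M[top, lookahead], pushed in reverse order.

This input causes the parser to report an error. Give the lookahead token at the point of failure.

e

     Stack      Input          Action
  1  $ S        a d e e a d $  expand S ::= a E
  2  $ E a      a d e e a d $  match a
  3  $ E        d e e a d $    expand E ::= d N d
  4  $ d N d    d e e a d $    match d
  5  $ d N      e e a d $      expand N ::= e d a
  6  $ d a d e  e e a d $      match e
  7  $ d a d    e a d $        error: top is terminal d but lookahead is e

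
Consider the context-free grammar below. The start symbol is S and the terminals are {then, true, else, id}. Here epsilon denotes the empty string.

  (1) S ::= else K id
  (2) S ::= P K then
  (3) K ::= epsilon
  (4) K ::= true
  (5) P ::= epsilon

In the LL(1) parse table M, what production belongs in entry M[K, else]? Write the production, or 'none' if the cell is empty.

FIRST(K): from K::=epsilon we get {epsilon}; from K::=true we get {true}. So FIRST(K) = {epsilon, true}.
FIRST(P): from P::=epsilon we get {epsilon}. So FIRST(P) = {epsilon}.
FIRST(S): from S::=else K id we get {else}; from S::=P K then we get {then, true}. So FIRST(S) = {else, then, true}.
FOLLOW(S) includes $ since S is the start symbol.
FOLLOW(K): in S::=else K id, K is followed by id with FIRST {id}; in S::=P K then, K is followed by then with FIRST {then}. Thus FOLLOW(K) = {id, then}.
For K ::= epsilon: FIRST(epsilon) = {epsilon}, so it goes in M[K, t] for t ∈ {}; since epsilon ∈ FIRST, also for every t ∈ FOLLOW(K) = {id, then}.
For K ::= true: FIRST(true) = {true}, so it goes in M[K, t] for t ∈ {true}.
None of these place a production in M[K, else].

none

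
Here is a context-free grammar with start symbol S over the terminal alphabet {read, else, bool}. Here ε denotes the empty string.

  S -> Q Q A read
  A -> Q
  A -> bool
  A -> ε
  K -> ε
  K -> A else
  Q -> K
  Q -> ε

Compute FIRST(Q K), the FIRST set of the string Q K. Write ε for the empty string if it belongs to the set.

FIRST(S) = {bool, else, read}  (via Q Q A read)
FIRST(A) = {ε, bool, else}  (via Q)
FIRST(K) = {ε, bool, else}  (via A else)
FIRST(Q) = {ε, bool, else}  (via K)
FIRST(Q K): take FIRST of each symbol in turn, carrying on past any symbol whose FIRST contains ε; result {ε, bool, else}.

{ε, bool, else}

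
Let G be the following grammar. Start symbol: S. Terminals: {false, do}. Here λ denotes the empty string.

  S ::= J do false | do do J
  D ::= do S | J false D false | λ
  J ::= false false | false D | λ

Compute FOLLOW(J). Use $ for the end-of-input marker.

FIRST(J): from J::=false false we get {false}; from J::=false D we get {false}; from J::=λ we get {λ}. So FIRST(J) = {λ, false}.
FIRST(S): from S::=J do false we get {do, false}; from S::=do do J we get {do}. So FIRST(S) = {do, false}.
FIRST(D): from D::=do S we get {do}; from D::=J false D false we get {false}; from D::=λ we get {λ}. So FIRST(D) = {λ, do, false}.
FOLLOW(S) includes $ since S is the start symbol.
FOLLOW(S): in D::=do S, the suffix after S is empty, so FOLLOW(S) ⊇ FOLLOW(D) = {$, do, false}. Thus FOLLOW(S) = {$, do, false}.
FOLLOW(J): in S::=J do false, J is followed by do false with FIRST {do}; in S::=do do J, the suffix after J is empty, so FOLLOW(J) ⊇ FOLLOW(S) = {$, do, false}; in D::=J false D false, J is followed by false D false with FIRST {false}. Thus FOLLOW(J) = {$, do, false}.
FOLLOW(D): in D::=J false D false, D is followed by false with FIRST {false}; in J::=false D, the suffix after D is empty, so FOLLOW(D) ⊇ FOLLOW(J) = {$, do, false}. Thus FOLLOW(D) = {$, do, false}.

{$, do, false}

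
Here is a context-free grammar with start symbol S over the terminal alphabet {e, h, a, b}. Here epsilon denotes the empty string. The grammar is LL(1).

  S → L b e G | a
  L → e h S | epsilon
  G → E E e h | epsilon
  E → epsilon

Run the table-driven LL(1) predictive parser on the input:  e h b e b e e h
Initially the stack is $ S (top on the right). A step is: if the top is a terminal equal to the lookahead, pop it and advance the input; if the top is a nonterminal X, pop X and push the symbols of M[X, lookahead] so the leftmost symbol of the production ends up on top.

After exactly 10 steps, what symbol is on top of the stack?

step 1: stack=$ S  input=e h b e b e e h $  — expand S → L b e G
step 2: stack=$ G e b L  input=e h b e b e e h $  — expand L → e h S
step 3: stack=$ G e b S h e  input=e h b e b e e h $  — match e
step 4: stack=$ G e b S h  input=h b e b e e h $  — match h
step 5: stack=$ G e b S  input=b e b e e h $  — expand S → L b e G
step 6: stack=$ G e b G e b L  input=b e b e e h $  — expand L → epsilon
step 7: stack=$ G e b G e b  input=b e b e e h $  — match b
step 8: stack=$ G e b G e  input=e b e e h $  — match e
step 9: stack=$ G e b G  input=b e e h $  — expand G → epsilon
step 10: stack=$ G e b  input=b e e h $  — match b
Stack after step 10: $ G e (top = e).

e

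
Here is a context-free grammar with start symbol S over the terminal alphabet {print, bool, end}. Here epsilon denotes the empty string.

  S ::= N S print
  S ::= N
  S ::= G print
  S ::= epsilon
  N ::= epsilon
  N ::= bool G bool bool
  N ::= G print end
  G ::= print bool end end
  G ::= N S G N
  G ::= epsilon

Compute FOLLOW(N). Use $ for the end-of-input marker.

{$, bool, print}

FIRST(S) = {epsilon, bool, print}  (via N S print, N, G print)
FIRST(N) = {epsilon, bool, print}  (via G print end)
FIRST(G) = {epsilon, bool, print}  (via N S G N)
FOLLOW(S) includes $ since S is the start symbol.
FOLLOW(G): in S::=G print, G is followed by print with FIRST {print}; in N::=bool G bool bool, G is followed by bool bool with FIRST {bool}; in N::=G print end, G is followed by print end with FIRST {print}; in G::=N S G N, G is followed by N with FIRST {epsilon, bool, print}; in G::=N S G N, the suffix after G is nullable (adds nothing new). Thus FOLLOW(G) = {bool, print}.
FOLLOW(S): in S::=N S print, S is followed by print with FIRST {print}; in G::=N S G N, S is followed by G N with FIRST {epsilon, bool, print}; in G::=N S G N, the suffix after S is nullable, so FOLLOW(S) ⊇ FOLLOW(G) = {bool, print}. Thus FOLLOW(S) = {$, bool, print}.
FOLLOW(N): in S::=N S print, N is followed by S print with FIRST {bool, print}; in S::=N, the suffix after N is empty, so FOLLOW(N) ⊇ FOLLOW(S) = {$, bool, print}; in G::=N S G N (occurrence 1), N is followed by S G N with FIRST {epsilon, bool, print}; in G::=N S G N (occurrence 1), the suffix after N is nullable, so FOLLOW(N) ⊇ FOLLOW(G) = {bool, print}; in G::=N S G N (occurrence 2), the suffix after N is empty, so FOLLOW(N) ⊇ FOLLOW(G) = {bool, print}. Thus FOLLOW(N) = {$, bool, print}.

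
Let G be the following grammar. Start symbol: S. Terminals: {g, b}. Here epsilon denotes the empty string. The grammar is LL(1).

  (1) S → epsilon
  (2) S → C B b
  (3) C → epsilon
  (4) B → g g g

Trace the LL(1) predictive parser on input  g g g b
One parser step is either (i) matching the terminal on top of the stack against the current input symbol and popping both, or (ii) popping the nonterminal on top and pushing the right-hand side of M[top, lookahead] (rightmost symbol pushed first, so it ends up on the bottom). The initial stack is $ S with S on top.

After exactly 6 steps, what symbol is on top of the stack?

     Stack      Input      Action
  1  $ S        g g g b $  expand S → C B b
  2  $ b B C    g g g b $  expand C → epsilon
  3  $ b B      g g g b $  expand B → g g g
  4  $ b g g g  g g g b $  match g
  5  $ b g g    g g b $    match g
  6  $ b g      g b $      match g
Stack after step 6: $ b (top = b).

b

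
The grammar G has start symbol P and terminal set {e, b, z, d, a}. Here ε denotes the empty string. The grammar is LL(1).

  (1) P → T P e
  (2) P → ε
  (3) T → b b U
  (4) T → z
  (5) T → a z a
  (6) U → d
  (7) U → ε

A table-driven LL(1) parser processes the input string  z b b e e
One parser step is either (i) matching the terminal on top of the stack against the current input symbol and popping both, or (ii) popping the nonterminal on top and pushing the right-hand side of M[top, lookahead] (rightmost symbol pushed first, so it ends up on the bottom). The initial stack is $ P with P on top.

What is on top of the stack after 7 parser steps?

     Stack          Input        Action
  1  $ P            z b b e e $  expand P → T P e
  2  $ e P T        z b b e e $  expand T → z
  3  $ e P z        z b b e e $  match z
  4  $ e P          b b e e $    expand P → T P e
  5  $ e e P T      b b e e $    expand T → b b U
  6  $ e e P U b b  b b e e $    match b
  7  $ e e P U b    b e e $      match b
Stack after step 7: $ e e P U (top = U).

U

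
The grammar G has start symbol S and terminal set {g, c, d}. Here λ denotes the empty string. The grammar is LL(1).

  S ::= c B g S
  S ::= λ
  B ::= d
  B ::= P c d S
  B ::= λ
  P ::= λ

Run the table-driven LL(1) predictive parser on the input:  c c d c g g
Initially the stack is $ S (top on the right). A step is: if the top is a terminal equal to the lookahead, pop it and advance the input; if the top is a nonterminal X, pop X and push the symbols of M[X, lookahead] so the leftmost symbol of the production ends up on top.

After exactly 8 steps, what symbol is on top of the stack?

B

step 1: stack=$ S  input=c c d c g g $  — expand S ::= c B g S
step 2: stack=$ S g B c  input=c c d c g g $  — match c
step 3: stack=$ S g B  input=c d c g g $  — expand B ::= P c d S
step 4: stack=$ S g S d c P  input=c d c g g $  — expand P ::= λ
step 5: stack=$ S g S d c  input=c d c g g $  — match c
step 6: stack=$ S g S d  input=d c g g $  — match d
step 7: stack=$ S g S  input=c g g $  — expand S ::= c B g S
step 8: stack=$ S g S g B c  input=c g g $  — match c
Stack after step 8: $ S g S g B (top = B).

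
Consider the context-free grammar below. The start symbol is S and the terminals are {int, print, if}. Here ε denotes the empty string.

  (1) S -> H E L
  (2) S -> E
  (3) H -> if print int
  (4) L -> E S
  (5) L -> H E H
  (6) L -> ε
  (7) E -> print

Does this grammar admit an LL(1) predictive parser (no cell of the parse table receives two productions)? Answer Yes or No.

Yes

FIRST(S) = {if, print}
FIRST(H) = {if}
FIRST(L) = {ε, if, print}
FIRST(E) = {print}
FOLLOW(S) = {$}
FOLLOW(H) = {$, print}
FOLLOW(L) = {$}
FOLLOW(E) = {$, if, print}
Each cell of M receives at most one production.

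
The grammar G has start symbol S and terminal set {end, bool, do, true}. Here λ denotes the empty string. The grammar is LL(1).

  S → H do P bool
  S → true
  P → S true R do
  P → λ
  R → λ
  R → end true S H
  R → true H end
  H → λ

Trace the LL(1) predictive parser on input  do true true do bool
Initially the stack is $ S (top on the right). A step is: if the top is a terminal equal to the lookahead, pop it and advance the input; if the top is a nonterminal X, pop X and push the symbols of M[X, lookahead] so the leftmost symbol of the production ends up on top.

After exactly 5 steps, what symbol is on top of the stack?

true

     Stack               Input                   Action
  1  $ S                 do true true do bool $  expand S → H do P bool
  2  $ bool P do H       do true true do bool $  expand H → λ
  3  $ bool P do         do true true do bool $  match do
  4  $ bool P            true true do bool $     expand P → S true R do
  5  $ bool do R true S  true true do bool $     expand S → true
Stack after step 5: $ bool do R true true (top = true).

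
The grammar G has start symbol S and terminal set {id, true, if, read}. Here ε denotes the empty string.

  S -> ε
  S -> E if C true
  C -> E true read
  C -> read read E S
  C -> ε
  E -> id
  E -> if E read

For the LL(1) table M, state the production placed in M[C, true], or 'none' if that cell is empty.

FIRST(E): from E->id we get {id}; from E->if E read we get {if}. So FIRST(E) = {id, if}.
FIRST(S): from S->ε we get {ε}; from S->E if C true we get {id, if}. So FIRST(S) = {ε, id, if}.
FIRST(C): from C->E true read we get {id, if}; from C->read read E S we get {read}; from C->ε we get {ε}. So FIRST(C) = {ε, id, if, read}.
FOLLOW(S) includes $ since S is the start symbol.
FOLLOW(C): in S->E if C true, C is followed by true with FIRST {true}. Thus FOLLOW(C) = {true}.
For C -> E true read: FIRST(E true read) = {id, if}, so it goes in M[C, t] for t ∈ {id, if}.
For C -> read read E S: FIRST(read read E S) = {read}, so it goes in M[C, t] for t ∈ {read}.
For C -> ε: FIRST(ε) = {ε}, so it goes in M[C, t] for t ∈ {}; since ε ∈ FIRST, also for every t ∈ FOLLOW(C) = {true}.

C -> ε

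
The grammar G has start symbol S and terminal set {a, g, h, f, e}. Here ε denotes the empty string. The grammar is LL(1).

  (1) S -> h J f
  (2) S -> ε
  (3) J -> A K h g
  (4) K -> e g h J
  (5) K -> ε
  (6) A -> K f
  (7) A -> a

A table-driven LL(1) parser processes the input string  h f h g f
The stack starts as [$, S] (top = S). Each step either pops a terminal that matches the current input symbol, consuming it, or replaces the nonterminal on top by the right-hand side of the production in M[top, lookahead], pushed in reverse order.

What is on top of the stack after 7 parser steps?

     Stack          Input        Action
  1  $ S            h f h g f $  expand S -> h J f
  2  $ f J h        h f h g f $  match h
  3  $ f J          f h g f $    expand J -> A K h g
  4  $ f g h K A    f h g f $    expand A -> K f
  5  $ f g h K f K  f h g f $    expand K -> ε
  6  $ f g h K f    f h g f $    match f
  7  $ f g h K      h g f $      expand K -> ε
Stack after step 7: $ f g h (top = h).

h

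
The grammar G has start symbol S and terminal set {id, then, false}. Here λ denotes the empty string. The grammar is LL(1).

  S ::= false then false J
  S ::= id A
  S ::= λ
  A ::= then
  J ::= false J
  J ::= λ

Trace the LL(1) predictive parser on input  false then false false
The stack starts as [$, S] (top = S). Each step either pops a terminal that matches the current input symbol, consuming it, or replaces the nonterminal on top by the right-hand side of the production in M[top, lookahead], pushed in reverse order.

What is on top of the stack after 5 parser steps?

     Stack                 Input                     Action
  1  $ S                   false then false false $  expand S ::= false then false J
  2  $ J false then false  false then false false $  match false
  3  $ J false then        then false false $        match then
  4  $ J false             false false $             match false
  5  $ J                   false $                   expand J ::= false J
Stack after step 5: $ J false (top = false).

false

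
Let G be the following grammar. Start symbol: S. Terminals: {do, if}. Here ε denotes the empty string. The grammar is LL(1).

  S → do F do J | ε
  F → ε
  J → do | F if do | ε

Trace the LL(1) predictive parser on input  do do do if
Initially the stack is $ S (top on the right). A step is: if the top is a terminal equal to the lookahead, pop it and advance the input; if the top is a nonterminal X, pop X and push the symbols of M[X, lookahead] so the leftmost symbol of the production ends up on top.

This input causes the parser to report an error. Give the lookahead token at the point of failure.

if

step 1: stack=$ S  input=do do do if $  — expand S → do F do J
step 2: stack=$ J do F do  input=do do do if $  — match do
step 3: stack=$ J do F  input=do do if $  — expand F → ε
step 4: stack=$ J do  input=do do if $  — match do
step 5: stack=$ J  input=do if $  — expand J → do
step 6: stack=$ do  input=do if $  — match do
step 7: stack=$  input=if $  — error: stack empty but input remains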